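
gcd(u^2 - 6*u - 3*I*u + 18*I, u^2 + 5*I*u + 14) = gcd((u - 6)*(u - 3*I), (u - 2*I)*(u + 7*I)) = 1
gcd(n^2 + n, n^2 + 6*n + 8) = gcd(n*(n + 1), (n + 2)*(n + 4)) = 1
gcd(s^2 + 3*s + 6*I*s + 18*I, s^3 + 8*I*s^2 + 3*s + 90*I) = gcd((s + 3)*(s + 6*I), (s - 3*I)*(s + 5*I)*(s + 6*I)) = s + 6*I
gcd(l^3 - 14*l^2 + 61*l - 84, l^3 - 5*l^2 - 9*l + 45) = l - 3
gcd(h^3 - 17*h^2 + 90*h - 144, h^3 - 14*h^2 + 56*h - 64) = h - 8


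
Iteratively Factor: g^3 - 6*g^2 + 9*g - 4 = (g - 4)*(g^2 - 2*g + 1) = (g - 4)*(g - 1)*(g - 1)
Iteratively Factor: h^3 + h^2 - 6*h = (h - 2)*(h^2 + 3*h) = (h - 2)*(h + 3)*(h)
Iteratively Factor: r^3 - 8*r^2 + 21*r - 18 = (r - 2)*(r^2 - 6*r + 9) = (r - 3)*(r - 2)*(r - 3)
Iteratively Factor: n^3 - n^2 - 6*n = (n + 2)*(n^2 - 3*n) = (n - 3)*(n + 2)*(n)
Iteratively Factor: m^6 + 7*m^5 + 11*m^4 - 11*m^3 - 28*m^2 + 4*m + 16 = (m - 1)*(m^5 + 8*m^4 + 19*m^3 + 8*m^2 - 20*m - 16) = (m - 1)*(m + 1)*(m^4 + 7*m^3 + 12*m^2 - 4*m - 16) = (m - 1)*(m + 1)*(m + 2)*(m^3 + 5*m^2 + 2*m - 8) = (m - 1)^2*(m + 1)*(m + 2)*(m^2 + 6*m + 8) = (m - 1)^2*(m + 1)*(m + 2)^2*(m + 4)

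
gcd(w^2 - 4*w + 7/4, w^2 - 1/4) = w - 1/2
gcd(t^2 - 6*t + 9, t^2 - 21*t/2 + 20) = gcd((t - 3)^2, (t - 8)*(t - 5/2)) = 1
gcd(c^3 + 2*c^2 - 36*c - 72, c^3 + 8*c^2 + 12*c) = c^2 + 8*c + 12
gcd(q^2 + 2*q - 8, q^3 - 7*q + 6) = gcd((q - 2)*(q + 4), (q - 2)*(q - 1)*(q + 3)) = q - 2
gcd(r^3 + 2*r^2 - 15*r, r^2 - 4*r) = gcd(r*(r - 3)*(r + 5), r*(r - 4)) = r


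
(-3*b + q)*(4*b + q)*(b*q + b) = -12*b^3*q - 12*b^3 + b^2*q^2 + b^2*q + b*q^3 + b*q^2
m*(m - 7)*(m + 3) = m^3 - 4*m^2 - 21*m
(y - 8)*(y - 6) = y^2 - 14*y + 48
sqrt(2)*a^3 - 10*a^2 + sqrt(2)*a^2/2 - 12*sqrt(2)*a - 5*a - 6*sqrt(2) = (a - 6*sqrt(2))*(a + sqrt(2))*(sqrt(2)*a + sqrt(2)/2)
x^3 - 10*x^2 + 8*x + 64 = (x - 8)*(x - 4)*(x + 2)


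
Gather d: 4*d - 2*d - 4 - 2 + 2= 2*d - 4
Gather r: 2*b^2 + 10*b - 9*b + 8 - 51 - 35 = 2*b^2 + b - 78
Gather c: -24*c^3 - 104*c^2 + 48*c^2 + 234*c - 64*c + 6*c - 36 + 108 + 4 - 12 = -24*c^3 - 56*c^2 + 176*c + 64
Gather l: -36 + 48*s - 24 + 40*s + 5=88*s - 55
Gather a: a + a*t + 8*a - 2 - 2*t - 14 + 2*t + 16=a*(t + 9)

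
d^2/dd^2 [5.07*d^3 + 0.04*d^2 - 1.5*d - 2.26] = 30.42*d + 0.08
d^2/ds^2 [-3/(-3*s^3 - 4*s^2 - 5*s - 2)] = 6*(-(9*s + 4)*(3*s^3 + 4*s^2 + 5*s + 2) + (9*s^2 + 8*s + 5)^2)/(3*s^3 + 4*s^2 + 5*s + 2)^3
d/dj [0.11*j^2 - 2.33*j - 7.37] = 0.22*j - 2.33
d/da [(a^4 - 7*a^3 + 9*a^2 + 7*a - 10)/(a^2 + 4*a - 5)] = (2*a^3 + 9*a^2 - 60*a + 5)/(a^2 + 10*a + 25)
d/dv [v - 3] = 1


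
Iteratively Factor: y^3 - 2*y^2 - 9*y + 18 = (y - 3)*(y^2 + y - 6) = (y - 3)*(y + 3)*(y - 2)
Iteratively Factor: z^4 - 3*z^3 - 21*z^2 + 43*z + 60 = (z + 1)*(z^3 - 4*z^2 - 17*z + 60) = (z - 5)*(z + 1)*(z^2 + z - 12) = (z - 5)*(z - 3)*(z + 1)*(z + 4)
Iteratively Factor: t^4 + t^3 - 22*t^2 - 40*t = (t)*(t^3 + t^2 - 22*t - 40) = t*(t - 5)*(t^2 + 6*t + 8) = t*(t - 5)*(t + 2)*(t + 4)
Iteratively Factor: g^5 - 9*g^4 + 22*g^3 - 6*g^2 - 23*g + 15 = (g - 1)*(g^4 - 8*g^3 + 14*g^2 + 8*g - 15) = (g - 5)*(g - 1)*(g^3 - 3*g^2 - g + 3) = (g - 5)*(g - 1)*(g + 1)*(g^2 - 4*g + 3) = (g - 5)*(g - 3)*(g - 1)*(g + 1)*(g - 1)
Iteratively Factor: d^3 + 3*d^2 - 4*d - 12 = (d + 3)*(d^2 - 4) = (d + 2)*(d + 3)*(d - 2)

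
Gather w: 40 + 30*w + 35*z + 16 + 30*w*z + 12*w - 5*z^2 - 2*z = w*(30*z + 42) - 5*z^2 + 33*z + 56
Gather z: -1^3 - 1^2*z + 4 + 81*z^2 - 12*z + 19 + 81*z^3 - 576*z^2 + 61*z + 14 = 81*z^3 - 495*z^2 + 48*z + 36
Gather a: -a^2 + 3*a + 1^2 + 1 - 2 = -a^2 + 3*a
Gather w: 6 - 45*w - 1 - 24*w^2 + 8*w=-24*w^2 - 37*w + 5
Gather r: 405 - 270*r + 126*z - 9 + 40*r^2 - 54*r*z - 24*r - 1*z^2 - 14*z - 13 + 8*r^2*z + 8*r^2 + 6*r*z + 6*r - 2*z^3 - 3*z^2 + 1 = r^2*(8*z + 48) + r*(-48*z - 288) - 2*z^3 - 4*z^2 + 112*z + 384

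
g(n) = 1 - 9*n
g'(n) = -9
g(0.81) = -6.29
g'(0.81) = -9.00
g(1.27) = -10.43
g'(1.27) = -9.00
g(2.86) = -24.74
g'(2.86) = -9.00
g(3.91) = -34.19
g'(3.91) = -9.00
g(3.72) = -32.48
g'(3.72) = -9.00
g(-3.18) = 29.62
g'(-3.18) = -9.00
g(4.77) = -41.93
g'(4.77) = -9.00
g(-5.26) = 48.34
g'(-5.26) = -9.00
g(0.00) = 1.00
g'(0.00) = -9.00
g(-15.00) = 136.00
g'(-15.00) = -9.00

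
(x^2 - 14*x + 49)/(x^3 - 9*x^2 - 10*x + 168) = (x - 7)/(x^2 - 2*x - 24)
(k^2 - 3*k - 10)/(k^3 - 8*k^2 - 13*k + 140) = (k + 2)/(k^2 - 3*k - 28)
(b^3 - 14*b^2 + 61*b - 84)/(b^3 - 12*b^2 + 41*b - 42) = (b - 4)/(b - 2)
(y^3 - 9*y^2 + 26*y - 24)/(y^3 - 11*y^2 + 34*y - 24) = (y^2 - 5*y + 6)/(y^2 - 7*y + 6)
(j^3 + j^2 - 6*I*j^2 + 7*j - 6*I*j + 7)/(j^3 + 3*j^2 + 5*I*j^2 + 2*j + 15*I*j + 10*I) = (j^2 - 6*I*j + 7)/(j^2 + j*(2 + 5*I) + 10*I)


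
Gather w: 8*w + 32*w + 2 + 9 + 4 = 40*w + 15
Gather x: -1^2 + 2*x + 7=2*x + 6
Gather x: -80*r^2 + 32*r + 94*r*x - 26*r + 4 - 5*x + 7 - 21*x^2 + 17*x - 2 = -80*r^2 + 6*r - 21*x^2 + x*(94*r + 12) + 9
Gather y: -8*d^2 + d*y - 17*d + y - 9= -8*d^2 - 17*d + y*(d + 1) - 9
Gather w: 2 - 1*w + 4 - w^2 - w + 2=-w^2 - 2*w + 8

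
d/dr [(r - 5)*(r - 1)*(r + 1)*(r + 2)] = 4*r^3 - 9*r^2 - 22*r + 3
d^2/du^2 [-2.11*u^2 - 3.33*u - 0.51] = -4.22000000000000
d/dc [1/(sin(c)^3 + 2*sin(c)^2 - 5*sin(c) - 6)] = (-3*sin(c)^2 - 4*sin(c) + 5)*cos(c)/(sin(c)^3 + 2*sin(c)^2 - 5*sin(c) - 6)^2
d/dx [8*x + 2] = 8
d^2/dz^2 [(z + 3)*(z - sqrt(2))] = 2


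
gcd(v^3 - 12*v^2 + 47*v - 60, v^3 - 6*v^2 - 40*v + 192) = v - 4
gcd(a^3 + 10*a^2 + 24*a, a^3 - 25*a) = a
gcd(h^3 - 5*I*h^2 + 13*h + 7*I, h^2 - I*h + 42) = h - 7*I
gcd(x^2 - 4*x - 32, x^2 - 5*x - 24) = x - 8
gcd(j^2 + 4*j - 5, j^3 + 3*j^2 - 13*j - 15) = j + 5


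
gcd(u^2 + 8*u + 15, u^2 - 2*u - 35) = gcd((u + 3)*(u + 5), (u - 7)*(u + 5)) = u + 5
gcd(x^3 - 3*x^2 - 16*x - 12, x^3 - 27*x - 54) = x - 6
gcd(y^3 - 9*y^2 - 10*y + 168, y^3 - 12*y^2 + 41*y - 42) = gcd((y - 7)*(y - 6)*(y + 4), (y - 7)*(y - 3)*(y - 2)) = y - 7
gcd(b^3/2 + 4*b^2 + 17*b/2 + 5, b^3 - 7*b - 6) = b^2 + 3*b + 2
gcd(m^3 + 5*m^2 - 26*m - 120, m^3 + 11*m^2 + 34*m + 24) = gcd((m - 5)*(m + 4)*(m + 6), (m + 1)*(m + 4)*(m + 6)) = m^2 + 10*m + 24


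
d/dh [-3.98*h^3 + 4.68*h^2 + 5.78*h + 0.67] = -11.94*h^2 + 9.36*h + 5.78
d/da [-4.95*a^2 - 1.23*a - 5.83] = -9.9*a - 1.23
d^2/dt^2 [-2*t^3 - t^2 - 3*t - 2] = -12*t - 2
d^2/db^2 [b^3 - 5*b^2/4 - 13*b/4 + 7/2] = 6*b - 5/2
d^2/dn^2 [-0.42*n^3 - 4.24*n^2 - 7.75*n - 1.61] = -2.52*n - 8.48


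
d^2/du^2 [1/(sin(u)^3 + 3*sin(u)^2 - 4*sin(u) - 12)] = (-9*sin(u)^6 - 33*sin(u)^5 - 16*sin(u)^4 - 24*sin(u)^3 - 130*sin(u)^2 + 48*sin(u) + 104)/(sin(u)^3 + 3*sin(u)^2 - 4*sin(u) - 12)^3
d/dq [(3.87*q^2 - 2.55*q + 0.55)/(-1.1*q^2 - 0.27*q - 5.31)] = (-3.8499*q^2 - 39.8894*q + 13.689)/(1.21*q^4 + 0.594*q^3 + 11.7549*q^2 + 2.8674*q + 28.1961)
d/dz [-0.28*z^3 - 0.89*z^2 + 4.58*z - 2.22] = -0.84*z^2 - 1.78*z + 4.58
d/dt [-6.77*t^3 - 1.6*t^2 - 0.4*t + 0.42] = -20.31*t^2 - 3.2*t - 0.4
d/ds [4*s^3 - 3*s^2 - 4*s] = 12*s^2 - 6*s - 4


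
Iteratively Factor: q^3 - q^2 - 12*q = (q + 3)*(q^2 - 4*q) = q*(q + 3)*(q - 4)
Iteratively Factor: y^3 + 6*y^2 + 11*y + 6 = (y + 1)*(y^2 + 5*y + 6) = (y + 1)*(y + 2)*(y + 3)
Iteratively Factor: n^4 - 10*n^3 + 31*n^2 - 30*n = (n - 3)*(n^3 - 7*n^2 + 10*n) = (n - 3)*(n - 2)*(n^2 - 5*n) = n*(n - 3)*(n - 2)*(n - 5)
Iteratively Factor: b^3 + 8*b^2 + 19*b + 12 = (b + 3)*(b^2 + 5*b + 4) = (b + 3)*(b + 4)*(b + 1)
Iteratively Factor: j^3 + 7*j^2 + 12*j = (j + 3)*(j^2 + 4*j) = j*(j + 3)*(j + 4)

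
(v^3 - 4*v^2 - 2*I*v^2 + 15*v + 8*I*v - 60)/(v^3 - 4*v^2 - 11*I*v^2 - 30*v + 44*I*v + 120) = (v + 3*I)/(v - 6*I)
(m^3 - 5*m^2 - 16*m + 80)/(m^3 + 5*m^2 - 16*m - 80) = (m - 5)/(m + 5)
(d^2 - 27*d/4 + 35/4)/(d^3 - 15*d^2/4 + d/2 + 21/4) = (d - 5)/(d^2 - 2*d - 3)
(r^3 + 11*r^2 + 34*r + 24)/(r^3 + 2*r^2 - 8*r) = (r^2 + 7*r + 6)/(r*(r - 2))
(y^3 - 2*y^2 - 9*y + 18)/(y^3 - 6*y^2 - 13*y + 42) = (y - 3)/(y - 7)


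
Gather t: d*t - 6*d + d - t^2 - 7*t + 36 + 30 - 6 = -5*d - t^2 + t*(d - 7) + 60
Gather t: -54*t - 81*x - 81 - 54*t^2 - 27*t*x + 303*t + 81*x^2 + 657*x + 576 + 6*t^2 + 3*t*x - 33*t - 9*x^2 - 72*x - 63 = -48*t^2 + t*(216 - 24*x) + 72*x^2 + 504*x + 432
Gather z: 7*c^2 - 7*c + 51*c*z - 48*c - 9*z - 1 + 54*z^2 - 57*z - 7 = 7*c^2 - 55*c + 54*z^2 + z*(51*c - 66) - 8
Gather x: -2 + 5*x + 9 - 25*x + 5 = 12 - 20*x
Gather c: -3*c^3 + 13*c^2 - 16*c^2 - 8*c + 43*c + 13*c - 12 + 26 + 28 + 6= -3*c^3 - 3*c^2 + 48*c + 48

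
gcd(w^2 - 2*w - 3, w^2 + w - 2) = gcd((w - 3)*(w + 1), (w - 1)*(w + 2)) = 1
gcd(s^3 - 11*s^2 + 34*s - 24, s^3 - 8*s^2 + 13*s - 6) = s^2 - 7*s + 6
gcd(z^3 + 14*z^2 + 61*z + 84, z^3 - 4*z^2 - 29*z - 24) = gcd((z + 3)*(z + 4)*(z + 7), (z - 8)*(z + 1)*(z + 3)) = z + 3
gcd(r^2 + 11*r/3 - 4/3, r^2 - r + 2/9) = r - 1/3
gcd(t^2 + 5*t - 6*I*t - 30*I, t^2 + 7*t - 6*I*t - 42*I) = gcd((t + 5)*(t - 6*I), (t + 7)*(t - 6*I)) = t - 6*I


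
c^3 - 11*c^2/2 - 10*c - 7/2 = (c - 7)*(c + 1/2)*(c + 1)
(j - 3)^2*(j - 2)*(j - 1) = j^4 - 9*j^3 + 29*j^2 - 39*j + 18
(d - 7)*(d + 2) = d^2 - 5*d - 14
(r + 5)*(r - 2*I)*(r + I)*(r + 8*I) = r^4 + 5*r^3 + 7*I*r^3 + 10*r^2 + 35*I*r^2 + 50*r + 16*I*r + 80*I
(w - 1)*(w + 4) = w^2 + 3*w - 4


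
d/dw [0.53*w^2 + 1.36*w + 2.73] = 1.06*w + 1.36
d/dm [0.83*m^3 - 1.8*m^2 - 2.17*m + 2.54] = 2.49*m^2 - 3.6*m - 2.17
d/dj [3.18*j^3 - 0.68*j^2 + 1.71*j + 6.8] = 9.54*j^2 - 1.36*j + 1.71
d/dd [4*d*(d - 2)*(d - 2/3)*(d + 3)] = 16*d^3 + 4*d^2 - 160*d/3 + 16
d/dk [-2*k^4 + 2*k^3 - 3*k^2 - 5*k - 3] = -8*k^3 + 6*k^2 - 6*k - 5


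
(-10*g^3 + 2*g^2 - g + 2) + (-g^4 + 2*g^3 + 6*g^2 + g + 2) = -g^4 - 8*g^3 + 8*g^2 + 4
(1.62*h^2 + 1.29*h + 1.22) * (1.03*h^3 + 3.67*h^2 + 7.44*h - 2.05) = 1.6686*h^5 + 7.2741*h^4 + 18.0437*h^3 + 10.754*h^2 + 6.4323*h - 2.501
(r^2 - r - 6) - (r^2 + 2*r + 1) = -3*r - 7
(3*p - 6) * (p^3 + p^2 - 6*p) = 3*p^4 - 3*p^3 - 24*p^2 + 36*p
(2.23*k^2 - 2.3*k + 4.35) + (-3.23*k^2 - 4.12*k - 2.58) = -1.0*k^2 - 6.42*k + 1.77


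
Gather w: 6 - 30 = -24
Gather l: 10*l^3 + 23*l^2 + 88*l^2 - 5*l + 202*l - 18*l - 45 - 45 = 10*l^3 + 111*l^2 + 179*l - 90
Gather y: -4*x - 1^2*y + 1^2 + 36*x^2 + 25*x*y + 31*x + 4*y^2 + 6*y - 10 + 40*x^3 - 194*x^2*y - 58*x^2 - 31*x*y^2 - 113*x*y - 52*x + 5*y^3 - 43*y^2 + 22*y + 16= 40*x^3 - 22*x^2 - 25*x + 5*y^3 + y^2*(-31*x - 39) + y*(-194*x^2 - 88*x + 27) + 7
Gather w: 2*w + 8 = 2*w + 8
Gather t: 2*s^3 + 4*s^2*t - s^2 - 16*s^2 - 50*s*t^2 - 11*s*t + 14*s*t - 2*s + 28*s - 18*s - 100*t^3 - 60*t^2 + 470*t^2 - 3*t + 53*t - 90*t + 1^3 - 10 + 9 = 2*s^3 - 17*s^2 + 8*s - 100*t^3 + t^2*(410 - 50*s) + t*(4*s^2 + 3*s - 40)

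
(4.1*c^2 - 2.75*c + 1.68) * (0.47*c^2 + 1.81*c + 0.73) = 1.927*c^4 + 6.1285*c^3 - 1.1949*c^2 + 1.0333*c + 1.2264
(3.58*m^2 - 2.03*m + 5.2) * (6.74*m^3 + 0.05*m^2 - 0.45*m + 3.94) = 24.1292*m^5 - 13.5032*m^4 + 33.3355*m^3 + 15.2787*m^2 - 10.3382*m + 20.488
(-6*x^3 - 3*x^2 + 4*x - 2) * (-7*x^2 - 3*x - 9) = 42*x^5 + 39*x^4 + 35*x^3 + 29*x^2 - 30*x + 18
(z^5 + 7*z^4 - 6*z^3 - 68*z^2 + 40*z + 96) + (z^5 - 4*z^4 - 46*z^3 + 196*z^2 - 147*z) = 2*z^5 + 3*z^4 - 52*z^3 + 128*z^2 - 107*z + 96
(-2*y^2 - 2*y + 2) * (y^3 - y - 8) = -2*y^5 - 2*y^4 + 4*y^3 + 18*y^2 + 14*y - 16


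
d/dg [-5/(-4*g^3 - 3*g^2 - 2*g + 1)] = 10*(-6*g^2 - 3*g - 1)/(4*g^3 + 3*g^2 + 2*g - 1)^2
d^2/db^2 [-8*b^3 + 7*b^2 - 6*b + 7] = 14 - 48*b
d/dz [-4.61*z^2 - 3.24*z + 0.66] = -9.22*z - 3.24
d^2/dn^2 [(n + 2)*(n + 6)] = 2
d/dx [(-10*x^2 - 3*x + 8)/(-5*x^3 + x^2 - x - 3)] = ((20*x + 3)*(5*x^3 - x^2 + x + 3) - (10*x^2 + 3*x - 8)*(15*x^2 - 2*x + 1))/(5*x^3 - x^2 + x + 3)^2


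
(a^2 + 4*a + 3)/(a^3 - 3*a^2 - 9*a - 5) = (a + 3)/(a^2 - 4*a - 5)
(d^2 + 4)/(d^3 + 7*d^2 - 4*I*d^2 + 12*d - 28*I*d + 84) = (d - 2*I)/(d^2 + d*(7 - 6*I) - 42*I)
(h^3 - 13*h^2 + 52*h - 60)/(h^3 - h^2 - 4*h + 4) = (h^2 - 11*h + 30)/(h^2 + h - 2)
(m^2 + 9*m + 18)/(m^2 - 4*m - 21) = (m + 6)/(m - 7)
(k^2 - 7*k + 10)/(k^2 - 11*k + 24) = (k^2 - 7*k + 10)/(k^2 - 11*k + 24)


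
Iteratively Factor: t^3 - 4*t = (t)*(t^2 - 4) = t*(t - 2)*(t + 2)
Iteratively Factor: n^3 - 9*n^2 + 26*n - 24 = (n - 4)*(n^2 - 5*n + 6) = (n - 4)*(n - 2)*(n - 3)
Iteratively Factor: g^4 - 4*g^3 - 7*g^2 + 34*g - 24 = (g - 2)*(g^3 - 2*g^2 - 11*g + 12) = (g - 2)*(g + 3)*(g^2 - 5*g + 4) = (g - 2)*(g - 1)*(g + 3)*(g - 4)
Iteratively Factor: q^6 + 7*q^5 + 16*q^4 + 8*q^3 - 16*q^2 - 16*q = (q + 2)*(q^5 + 5*q^4 + 6*q^3 - 4*q^2 - 8*q) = (q + 2)^2*(q^4 + 3*q^3 - 4*q) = q*(q + 2)^2*(q^3 + 3*q^2 - 4) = q*(q - 1)*(q + 2)^2*(q^2 + 4*q + 4) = q*(q - 1)*(q + 2)^3*(q + 2)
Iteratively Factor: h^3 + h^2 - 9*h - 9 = (h + 1)*(h^2 - 9) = (h + 1)*(h + 3)*(h - 3)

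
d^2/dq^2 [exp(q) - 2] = exp(q)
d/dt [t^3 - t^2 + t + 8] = 3*t^2 - 2*t + 1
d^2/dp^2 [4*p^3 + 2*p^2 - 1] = 24*p + 4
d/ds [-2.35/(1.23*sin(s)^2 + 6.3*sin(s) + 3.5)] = (5.781*sin(s) + 14.805)*cos(s)/(1.23*sin(s)^2 + 6.3*sin(s) + 3.5)^2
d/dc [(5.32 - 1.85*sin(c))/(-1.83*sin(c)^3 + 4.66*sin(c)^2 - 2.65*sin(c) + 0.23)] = (-6.771*sin(c)^3 + 37.8278*sin(c)^2 - 49.5824*sin(c) + 13.6725)*cos(c)/(3.3489*sin(c)^6 - 17.0556*sin(c)^5 + 31.4146*sin(c)^4 - 25.5398*sin(c)^3 + 9.1661*sin(c)^2 - 1.219*sin(c) + 0.0529)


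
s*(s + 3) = s^2 + 3*s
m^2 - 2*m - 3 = (m - 3)*(m + 1)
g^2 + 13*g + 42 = (g + 6)*(g + 7)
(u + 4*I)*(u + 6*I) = u^2 + 10*I*u - 24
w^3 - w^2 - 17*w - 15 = (w - 5)*(w + 1)*(w + 3)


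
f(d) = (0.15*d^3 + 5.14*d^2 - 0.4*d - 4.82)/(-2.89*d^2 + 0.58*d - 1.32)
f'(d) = (5.78*d - 0.58)*(0.15*d^3 + 5.14*d^2 - 0.4*d - 4.82)/(-2.89*d^2 + 0.58*d - 1.32)^2 + (0.45*d^2 + 10.28*d - 0.4)/(-2.89*d^2 + 0.58*d - 1.32) = (-0.4335*d^4 + 0.173999999999999*d^3 + 1.2312*d^2 - 41.4292*d + 3.3236)/(8.3521*d^4 - 3.3524*d^3 + 7.966*d^2 - 1.5312*d + 1.7424)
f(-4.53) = -1.40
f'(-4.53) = 0.00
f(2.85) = -1.70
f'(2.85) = -0.24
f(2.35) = -1.54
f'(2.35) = -0.39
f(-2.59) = -1.26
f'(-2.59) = 0.20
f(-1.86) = -1.03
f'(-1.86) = 0.51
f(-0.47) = 1.57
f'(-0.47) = 4.63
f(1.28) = -0.64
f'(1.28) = -1.72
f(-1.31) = -0.59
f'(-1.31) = 1.17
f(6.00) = -2.06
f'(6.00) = -0.07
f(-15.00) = -0.99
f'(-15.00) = -0.05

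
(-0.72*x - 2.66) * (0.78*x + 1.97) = -0.5616*x^2 - 3.4932*x - 5.2402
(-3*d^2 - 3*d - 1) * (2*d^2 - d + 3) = -6*d^4 - 3*d^3 - 8*d^2 - 8*d - 3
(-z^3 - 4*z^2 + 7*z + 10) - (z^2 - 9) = -z^3 - 5*z^2 + 7*z + 19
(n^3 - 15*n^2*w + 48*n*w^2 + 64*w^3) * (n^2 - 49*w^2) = n^5 - 15*n^4*w - n^3*w^2 + 799*n^2*w^3 - 2352*n*w^4 - 3136*w^5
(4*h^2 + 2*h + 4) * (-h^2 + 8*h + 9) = -4*h^4 + 30*h^3 + 48*h^2 + 50*h + 36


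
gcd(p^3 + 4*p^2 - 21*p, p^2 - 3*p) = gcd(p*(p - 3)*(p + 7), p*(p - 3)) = p^2 - 3*p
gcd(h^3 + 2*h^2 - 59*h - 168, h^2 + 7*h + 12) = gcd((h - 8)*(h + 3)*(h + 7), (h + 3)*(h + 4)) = h + 3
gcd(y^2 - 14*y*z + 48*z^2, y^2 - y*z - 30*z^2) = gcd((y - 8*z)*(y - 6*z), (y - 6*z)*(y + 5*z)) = y - 6*z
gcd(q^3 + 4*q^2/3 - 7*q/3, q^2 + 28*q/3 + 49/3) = q + 7/3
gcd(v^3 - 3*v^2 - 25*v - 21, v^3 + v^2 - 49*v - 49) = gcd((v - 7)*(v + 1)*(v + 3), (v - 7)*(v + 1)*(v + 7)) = v^2 - 6*v - 7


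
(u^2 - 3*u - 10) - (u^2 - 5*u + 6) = 2*u - 16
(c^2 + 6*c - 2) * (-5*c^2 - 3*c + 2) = -5*c^4 - 33*c^3 - 6*c^2 + 18*c - 4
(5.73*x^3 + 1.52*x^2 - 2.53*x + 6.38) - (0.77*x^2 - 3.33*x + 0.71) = 5.73*x^3 + 0.75*x^2 + 0.8*x + 5.67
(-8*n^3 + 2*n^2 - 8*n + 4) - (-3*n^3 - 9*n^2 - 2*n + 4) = -5*n^3 + 11*n^2 - 6*n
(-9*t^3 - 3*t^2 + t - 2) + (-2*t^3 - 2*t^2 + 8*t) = -11*t^3 - 5*t^2 + 9*t - 2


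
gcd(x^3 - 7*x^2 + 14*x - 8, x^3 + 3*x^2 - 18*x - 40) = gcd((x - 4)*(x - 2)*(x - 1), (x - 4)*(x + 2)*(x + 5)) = x - 4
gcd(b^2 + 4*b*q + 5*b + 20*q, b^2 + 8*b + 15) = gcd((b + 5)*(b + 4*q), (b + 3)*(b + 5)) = b + 5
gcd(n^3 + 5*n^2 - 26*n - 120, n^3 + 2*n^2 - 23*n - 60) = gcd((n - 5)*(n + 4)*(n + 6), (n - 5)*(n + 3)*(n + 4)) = n^2 - n - 20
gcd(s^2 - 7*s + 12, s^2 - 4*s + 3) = s - 3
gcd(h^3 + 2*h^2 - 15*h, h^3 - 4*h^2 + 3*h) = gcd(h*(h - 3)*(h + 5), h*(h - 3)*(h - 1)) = h^2 - 3*h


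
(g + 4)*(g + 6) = g^2 + 10*g + 24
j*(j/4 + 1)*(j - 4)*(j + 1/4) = j^4/4 + j^3/16 - 4*j^2 - j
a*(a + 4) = a^2 + 4*a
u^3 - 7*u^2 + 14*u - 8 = (u - 4)*(u - 2)*(u - 1)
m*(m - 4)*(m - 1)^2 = m^4 - 6*m^3 + 9*m^2 - 4*m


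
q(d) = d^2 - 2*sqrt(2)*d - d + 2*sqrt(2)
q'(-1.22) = -6.27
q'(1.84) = -0.15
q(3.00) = 0.34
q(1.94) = -0.84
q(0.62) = 0.84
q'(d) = 2*d - 2*sqrt(2) - 1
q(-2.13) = 15.52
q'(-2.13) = -8.09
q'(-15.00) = -33.83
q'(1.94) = 0.05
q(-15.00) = 285.25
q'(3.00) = 2.17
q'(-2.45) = -8.73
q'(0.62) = -2.59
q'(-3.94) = -11.71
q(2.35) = -0.65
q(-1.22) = 8.99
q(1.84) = -0.83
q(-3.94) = 33.44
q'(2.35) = 0.87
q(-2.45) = 18.21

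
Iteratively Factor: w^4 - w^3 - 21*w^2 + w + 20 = (w - 1)*(w^3 - 21*w - 20) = (w - 1)*(w + 1)*(w^2 - w - 20) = (w - 1)*(w + 1)*(w + 4)*(w - 5)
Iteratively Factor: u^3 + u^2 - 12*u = (u + 4)*(u^2 - 3*u) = (u - 3)*(u + 4)*(u)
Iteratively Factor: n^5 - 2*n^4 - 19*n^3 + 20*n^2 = (n)*(n^4 - 2*n^3 - 19*n^2 + 20*n) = n*(n - 5)*(n^3 + 3*n^2 - 4*n) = n*(n - 5)*(n - 1)*(n^2 + 4*n) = n^2*(n - 5)*(n - 1)*(n + 4)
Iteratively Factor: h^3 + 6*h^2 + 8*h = (h)*(h^2 + 6*h + 8) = h*(h + 2)*(h + 4)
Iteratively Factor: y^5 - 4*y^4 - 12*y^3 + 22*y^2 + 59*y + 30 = (y + 1)*(y^4 - 5*y^3 - 7*y^2 + 29*y + 30) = (y + 1)*(y + 2)*(y^3 - 7*y^2 + 7*y + 15) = (y + 1)^2*(y + 2)*(y^2 - 8*y + 15) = (y - 3)*(y + 1)^2*(y + 2)*(y - 5)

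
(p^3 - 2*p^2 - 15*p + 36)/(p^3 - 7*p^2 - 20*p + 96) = (p - 3)/(p - 8)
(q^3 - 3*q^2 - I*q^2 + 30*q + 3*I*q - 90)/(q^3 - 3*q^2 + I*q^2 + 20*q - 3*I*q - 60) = (q - 6*I)/(q - 4*I)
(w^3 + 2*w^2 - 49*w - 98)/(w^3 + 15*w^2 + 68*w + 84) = (w - 7)/(w + 6)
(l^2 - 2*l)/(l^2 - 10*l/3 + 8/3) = 3*l/(3*l - 4)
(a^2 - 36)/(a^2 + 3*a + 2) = (a^2 - 36)/(a^2 + 3*a + 2)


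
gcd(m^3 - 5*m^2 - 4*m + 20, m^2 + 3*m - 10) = m - 2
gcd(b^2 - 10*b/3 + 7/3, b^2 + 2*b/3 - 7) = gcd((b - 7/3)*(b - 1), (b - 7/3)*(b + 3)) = b - 7/3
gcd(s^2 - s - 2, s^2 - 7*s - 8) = s + 1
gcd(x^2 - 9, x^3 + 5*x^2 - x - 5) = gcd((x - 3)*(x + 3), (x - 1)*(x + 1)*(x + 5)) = 1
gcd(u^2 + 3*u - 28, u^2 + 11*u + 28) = u + 7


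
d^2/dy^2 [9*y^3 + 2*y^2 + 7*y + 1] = 54*y + 4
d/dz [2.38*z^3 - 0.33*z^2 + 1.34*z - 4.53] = 7.14*z^2 - 0.66*z + 1.34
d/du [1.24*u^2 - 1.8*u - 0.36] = 2.48*u - 1.8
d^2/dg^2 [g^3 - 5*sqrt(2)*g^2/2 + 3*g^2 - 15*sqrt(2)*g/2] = 6*g - 5*sqrt(2) + 6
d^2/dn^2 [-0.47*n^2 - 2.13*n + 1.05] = -0.940000000000000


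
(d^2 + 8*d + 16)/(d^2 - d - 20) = (d + 4)/(d - 5)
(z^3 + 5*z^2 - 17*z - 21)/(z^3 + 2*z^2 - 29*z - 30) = (z^2 + 4*z - 21)/(z^2 + z - 30)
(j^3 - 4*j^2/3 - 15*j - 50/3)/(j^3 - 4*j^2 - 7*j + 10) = (j + 5/3)/(j - 1)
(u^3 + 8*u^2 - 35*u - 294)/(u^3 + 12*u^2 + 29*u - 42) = (u^2 + u - 42)/(u^2 + 5*u - 6)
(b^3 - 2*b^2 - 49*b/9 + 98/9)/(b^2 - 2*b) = b - 49/(9*b)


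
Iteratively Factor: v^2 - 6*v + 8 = (v - 2)*(v - 4)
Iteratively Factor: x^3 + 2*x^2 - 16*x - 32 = (x + 2)*(x^2 - 16) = (x + 2)*(x + 4)*(x - 4)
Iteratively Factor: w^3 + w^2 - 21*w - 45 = (w + 3)*(w^2 - 2*w - 15) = (w + 3)^2*(w - 5)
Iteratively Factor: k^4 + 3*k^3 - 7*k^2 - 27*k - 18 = (k + 1)*(k^3 + 2*k^2 - 9*k - 18) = (k + 1)*(k + 2)*(k^2 - 9) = (k - 3)*(k + 1)*(k + 2)*(k + 3)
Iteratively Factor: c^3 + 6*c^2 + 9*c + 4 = (c + 1)*(c^2 + 5*c + 4) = (c + 1)*(c + 4)*(c + 1)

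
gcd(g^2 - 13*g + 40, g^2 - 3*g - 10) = g - 5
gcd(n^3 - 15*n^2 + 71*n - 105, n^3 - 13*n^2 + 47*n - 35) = n^2 - 12*n + 35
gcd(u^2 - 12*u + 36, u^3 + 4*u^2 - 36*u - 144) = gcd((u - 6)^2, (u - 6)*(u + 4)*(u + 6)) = u - 6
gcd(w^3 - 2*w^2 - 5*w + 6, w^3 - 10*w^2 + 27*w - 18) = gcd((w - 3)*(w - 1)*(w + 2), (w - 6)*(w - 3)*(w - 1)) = w^2 - 4*w + 3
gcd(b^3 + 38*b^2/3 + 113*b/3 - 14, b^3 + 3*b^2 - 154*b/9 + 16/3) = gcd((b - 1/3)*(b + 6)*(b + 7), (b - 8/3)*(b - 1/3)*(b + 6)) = b^2 + 17*b/3 - 2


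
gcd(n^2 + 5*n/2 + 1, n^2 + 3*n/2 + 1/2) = n + 1/2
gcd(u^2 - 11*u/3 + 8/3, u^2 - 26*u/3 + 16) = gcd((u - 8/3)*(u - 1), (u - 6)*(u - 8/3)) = u - 8/3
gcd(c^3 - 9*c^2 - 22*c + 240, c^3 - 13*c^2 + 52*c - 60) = c - 6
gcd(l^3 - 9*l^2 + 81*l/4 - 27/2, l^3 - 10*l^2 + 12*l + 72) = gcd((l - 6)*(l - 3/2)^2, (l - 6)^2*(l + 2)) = l - 6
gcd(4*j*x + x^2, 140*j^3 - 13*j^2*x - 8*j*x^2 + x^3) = 4*j + x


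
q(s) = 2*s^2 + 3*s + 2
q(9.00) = 191.00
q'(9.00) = 39.00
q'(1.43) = 8.72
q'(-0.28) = 1.88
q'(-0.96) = -0.84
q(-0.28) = 1.32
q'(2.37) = 12.48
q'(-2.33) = -6.32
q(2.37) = 20.34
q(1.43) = 10.38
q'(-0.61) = 0.56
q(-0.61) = 0.91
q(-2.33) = 5.87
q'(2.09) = 11.36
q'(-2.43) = -6.72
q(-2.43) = 6.52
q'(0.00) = 3.00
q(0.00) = 2.00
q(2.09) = 17.01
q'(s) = 4*s + 3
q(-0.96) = 0.96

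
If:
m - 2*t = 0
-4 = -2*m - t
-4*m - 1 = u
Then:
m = 8/5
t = 4/5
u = -37/5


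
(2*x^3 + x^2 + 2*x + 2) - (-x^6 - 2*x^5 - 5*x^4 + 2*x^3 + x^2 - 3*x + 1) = x^6 + 2*x^5 + 5*x^4 + 5*x + 1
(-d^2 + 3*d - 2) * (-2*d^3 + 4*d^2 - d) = 2*d^5 - 10*d^4 + 17*d^3 - 11*d^2 + 2*d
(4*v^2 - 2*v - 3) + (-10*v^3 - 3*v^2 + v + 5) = -10*v^3 + v^2 - v + 2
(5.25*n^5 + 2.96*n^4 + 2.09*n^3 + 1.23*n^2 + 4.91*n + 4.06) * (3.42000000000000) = 17.955*n^5 + 10.1232*n^4 + 7.1478*n^3 + 4.2066*n^2 + 16.7922*n + 13.8852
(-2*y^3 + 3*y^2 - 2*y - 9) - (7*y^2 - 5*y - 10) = -2*y^3 - 4*y^2 + 3*y + 1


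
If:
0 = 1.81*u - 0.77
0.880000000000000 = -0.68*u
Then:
No Solution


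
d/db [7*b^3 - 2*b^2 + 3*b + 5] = 21*b^2 - 4*b + 3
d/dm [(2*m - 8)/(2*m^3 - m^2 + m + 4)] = 2*(2*m^3 - m^2 + m - (m - 4)*(6*m^2 - 2*m + 1) + 4)/(2*m^3 - m^2 + m + 4)^2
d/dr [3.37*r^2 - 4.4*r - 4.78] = 6.74*r - 4.4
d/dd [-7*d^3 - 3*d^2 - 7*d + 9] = -21*d^2 - 6*d - 7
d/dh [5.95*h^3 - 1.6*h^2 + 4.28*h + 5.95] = 17.85*h^2 - 3.2*h + 4.28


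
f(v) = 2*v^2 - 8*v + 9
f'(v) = 4*v - 8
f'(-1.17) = -12.68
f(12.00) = 201.00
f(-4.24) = 78.88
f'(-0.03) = -8.12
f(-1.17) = 21.10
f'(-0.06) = -8.24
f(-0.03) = 9.24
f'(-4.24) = -24.96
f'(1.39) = -2.44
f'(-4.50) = -26.00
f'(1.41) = -2.36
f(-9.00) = 243.00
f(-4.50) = 85.50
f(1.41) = 1.70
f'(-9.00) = -44.00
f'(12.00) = 40.00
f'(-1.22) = -12.88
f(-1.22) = 21.74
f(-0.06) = 9.49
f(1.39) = 1.74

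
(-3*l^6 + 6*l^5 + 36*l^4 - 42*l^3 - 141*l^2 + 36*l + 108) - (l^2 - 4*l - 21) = -3*l^6 + 6*l^5 + 36*l^4 - 42*l^3 - 142*l^2 + 40*l + 129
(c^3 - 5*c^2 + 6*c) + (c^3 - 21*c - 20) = 2*c^3 - 5*c^2 - 15*c - 20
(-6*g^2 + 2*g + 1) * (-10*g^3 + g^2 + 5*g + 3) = 60*g^5 - 26*g^4 - 38*g^3 - 7*g^2 + 11*g + 3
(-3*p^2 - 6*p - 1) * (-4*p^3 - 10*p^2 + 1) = 12*p^5 + 54*p^4 + 64*p^3 + 7*p^2 - 6*p - 1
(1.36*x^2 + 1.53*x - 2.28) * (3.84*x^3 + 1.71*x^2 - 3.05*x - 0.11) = 5.2224*x^5 + 8.2008*x^4 - 10.2869*x^3 - 8.7149*x^2 + 6.7857*x + 0.2508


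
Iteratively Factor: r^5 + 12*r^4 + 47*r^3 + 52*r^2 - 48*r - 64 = (r + 4)*(r^4 + 8*r^3 + 15*r^2 - 8*r - 16) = (r + 4)^2*(r^3 + 4*r^2 - r - 4) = (r + 4)^3*(r^2 - 1) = (r + 1)*(r + 4)^3*(r - 1)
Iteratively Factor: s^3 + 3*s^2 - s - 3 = (s - 1)*(s^2 + 4*s + 3) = (s - 1)*(s + 1)*(s + 3)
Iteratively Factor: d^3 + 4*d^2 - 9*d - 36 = (d + 4)*(d^2 - 9) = (d + 3)*(d + 4)*(d - 3)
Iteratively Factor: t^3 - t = (t)*(t^2 - 1) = t*(t + 1)*(t - 1)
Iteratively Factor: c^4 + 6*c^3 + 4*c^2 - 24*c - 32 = (c - 2)*(c^3 + 8*c^2 + 20*c + 16) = (c - 2)*(c + 2)*(c^2 + 6*c + 8) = (c - 2)*(c + 2)^2*(c + 4)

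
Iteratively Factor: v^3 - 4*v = (v - 2)*(v^2 + 2*v) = (v - 2)*(v + 2)*(v)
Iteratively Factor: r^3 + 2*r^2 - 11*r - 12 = (r + 4)*(r^2 - 2*r - 3) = (r + 1)*(r + 4)*(r - 3)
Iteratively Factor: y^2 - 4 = (y - 2)*(y + 2)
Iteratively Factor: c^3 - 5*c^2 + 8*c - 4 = (c - 2)*(c^2 - 3*c + 2) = (c - 2)*(c - 1)*(c - 2)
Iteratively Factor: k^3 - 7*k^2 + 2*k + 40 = (k - 5)*(k^2 - 2*k - 8) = (k - 5)*(k + 2)*(k - 4)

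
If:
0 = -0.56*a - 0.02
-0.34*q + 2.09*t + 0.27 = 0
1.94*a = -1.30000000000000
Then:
No Solution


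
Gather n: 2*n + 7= 2*n + 7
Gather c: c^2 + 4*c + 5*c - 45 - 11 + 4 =c^2 + 9*c - 52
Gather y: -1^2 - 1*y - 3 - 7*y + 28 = 24 - 8*y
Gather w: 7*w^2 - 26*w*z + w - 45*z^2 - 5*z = 7*w^2 + w*(1 - 26*z) - 45*z^2 - 5*z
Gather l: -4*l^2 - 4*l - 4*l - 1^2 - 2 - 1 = -4*l^2 - 8*l - 4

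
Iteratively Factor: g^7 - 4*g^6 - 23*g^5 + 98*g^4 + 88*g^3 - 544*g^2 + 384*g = (g - 2)*(g^6 - 2*g^5 - 27*g^4 + 44*g^3 + 176*g^2 - 192*g) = (g - 2)*(g + 3)*(g^5 - 5*g^4 - 12*g^3 + 80*g^2 - 64*g) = g*(g - 2)*(g + 3)*(g^4 - 5*g^3 - 12*g^2 + 80*g - 64) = g*(g - 4)*(g - 2)*(g + 3)*(g^3 - g^2 - 16*g + 16) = g*(g - 4)^2*(g - 2)*(g + 3)*(g^2 + 3*g - 4) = g*(g - 4)^2*(g - 2)*(g - 1)*(g + 3)*(g + 4)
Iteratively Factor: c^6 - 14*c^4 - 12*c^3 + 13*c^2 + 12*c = (c - 4)*(c^5 + 4*c^4 + 2*c^3 - 4*c^2 - 3*c) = (c - 4)*(c + 1)*(c^4 + 3*c^3 - c^2 - 3*c) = (c - 4)*(c + 1)*(c + 3)*(c^3 - c) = (c - 4)*(c - 1)*(c + 1)*(c + 3)*(c^2 + c) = (c - 4)*(c - 1)*(c + 1)^2*(c + 3)*(c)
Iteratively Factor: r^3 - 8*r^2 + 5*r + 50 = (r - 5)*(r^2 - 3*r - 10) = (r - 5)^2*(r + 2)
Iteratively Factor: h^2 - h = (h)*(h - 1)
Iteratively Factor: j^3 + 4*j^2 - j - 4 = (j + 4)*(j^2 - 1) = (j + 1)*(j + 4)*(j - 1)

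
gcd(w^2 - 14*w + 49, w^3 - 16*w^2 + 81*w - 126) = w - 7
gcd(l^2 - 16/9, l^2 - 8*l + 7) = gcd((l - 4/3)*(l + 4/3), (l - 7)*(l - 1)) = 1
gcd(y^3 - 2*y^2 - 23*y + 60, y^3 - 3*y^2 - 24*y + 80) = y^2 + y - 20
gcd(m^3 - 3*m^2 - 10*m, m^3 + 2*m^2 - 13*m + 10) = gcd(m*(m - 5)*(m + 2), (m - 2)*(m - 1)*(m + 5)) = 1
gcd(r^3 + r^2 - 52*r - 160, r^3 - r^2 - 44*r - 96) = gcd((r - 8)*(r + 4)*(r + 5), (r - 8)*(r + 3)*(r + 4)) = r^2 - 4*r - 32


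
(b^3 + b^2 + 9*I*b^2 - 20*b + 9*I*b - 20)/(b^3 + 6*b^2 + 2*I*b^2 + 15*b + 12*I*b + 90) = (b^2 + b*(1 + 4*I) + 4*I)/(b^2 + 3*b*(2 - I) - 18*I)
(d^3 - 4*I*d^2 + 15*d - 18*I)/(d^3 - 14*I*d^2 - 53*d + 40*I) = (d^2 - 3*I*d + 18)/(d^2 - 13*I*d - 40)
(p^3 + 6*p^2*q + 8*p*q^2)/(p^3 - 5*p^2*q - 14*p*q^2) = (p + 4*q)/(p - 7*q)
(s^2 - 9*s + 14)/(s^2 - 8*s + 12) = (s - 7)/(s - 6)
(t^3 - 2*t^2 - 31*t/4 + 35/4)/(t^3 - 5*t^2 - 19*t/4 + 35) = (t - 1)/(t - 4)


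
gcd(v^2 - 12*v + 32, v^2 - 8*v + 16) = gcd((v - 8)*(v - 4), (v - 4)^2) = v - 4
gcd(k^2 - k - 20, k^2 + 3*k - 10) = 1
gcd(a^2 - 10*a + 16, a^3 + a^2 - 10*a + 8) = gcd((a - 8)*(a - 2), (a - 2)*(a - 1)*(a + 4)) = a - 2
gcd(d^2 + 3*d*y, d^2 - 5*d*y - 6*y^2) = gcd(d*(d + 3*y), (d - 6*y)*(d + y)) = 1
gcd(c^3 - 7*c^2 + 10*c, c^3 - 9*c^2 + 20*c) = c^2 - 5*c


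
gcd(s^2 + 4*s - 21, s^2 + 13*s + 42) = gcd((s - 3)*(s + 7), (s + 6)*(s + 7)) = s + 7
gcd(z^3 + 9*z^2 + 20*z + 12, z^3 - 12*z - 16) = z + 2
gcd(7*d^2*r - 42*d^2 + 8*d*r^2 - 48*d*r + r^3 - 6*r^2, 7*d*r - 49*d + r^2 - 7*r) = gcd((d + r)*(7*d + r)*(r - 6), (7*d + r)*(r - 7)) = 7*d + r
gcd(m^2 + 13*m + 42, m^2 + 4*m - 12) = m + 6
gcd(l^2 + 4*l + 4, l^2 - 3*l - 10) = l + 2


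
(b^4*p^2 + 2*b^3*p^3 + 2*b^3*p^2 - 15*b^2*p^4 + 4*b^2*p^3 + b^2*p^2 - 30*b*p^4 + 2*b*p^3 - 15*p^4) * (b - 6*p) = b^5*p^2 - 4*b^4*p^3 + 2*b^4*p^2 - 27*b^3*p^4 - 8*b^3*p^3 + b^3*p^2 + 90*b^2*p^5 - 54*b^2*p^4 - 4*b^2*p^3 + 180*b*p^5 - 27*b*p^4 + 90*p^5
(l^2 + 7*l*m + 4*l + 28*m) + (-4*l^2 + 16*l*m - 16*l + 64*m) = -3*l^2 + 23*l*m - 12*l + 92*m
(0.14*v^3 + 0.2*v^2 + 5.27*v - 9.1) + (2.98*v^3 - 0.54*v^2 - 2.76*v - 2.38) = 3.12*v^3 - 0.34*v^2 + 2.51*v - 11.48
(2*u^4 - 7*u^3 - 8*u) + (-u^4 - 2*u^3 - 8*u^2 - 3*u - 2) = u^4 - 9*u^3 - 8*u^2 - 11*u - 2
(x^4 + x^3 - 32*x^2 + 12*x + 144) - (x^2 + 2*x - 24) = x^4 + x^3 - 33*x^2 + 10*x + 168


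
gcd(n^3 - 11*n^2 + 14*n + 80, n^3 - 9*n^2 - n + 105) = n - 5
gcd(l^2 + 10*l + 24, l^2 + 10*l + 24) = l^2 + 10*l + 24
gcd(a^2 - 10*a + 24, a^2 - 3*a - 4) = a - 4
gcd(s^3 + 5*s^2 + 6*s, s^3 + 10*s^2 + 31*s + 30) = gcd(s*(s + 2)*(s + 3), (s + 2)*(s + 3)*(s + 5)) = s^2 + 5*s + 6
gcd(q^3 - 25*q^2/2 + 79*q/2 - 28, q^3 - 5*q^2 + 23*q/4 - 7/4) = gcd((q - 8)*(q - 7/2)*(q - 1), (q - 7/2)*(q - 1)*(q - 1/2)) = q^2 - 9*q/2 + 7/2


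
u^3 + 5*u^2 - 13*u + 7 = (u - 1)^2*(u + 7)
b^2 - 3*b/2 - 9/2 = (b - 3)*(b + 3/2)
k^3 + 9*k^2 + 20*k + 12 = (k + 1)*(k + 2)*(k + 6)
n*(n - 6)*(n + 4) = n^3 - 2*n^2 - 24*n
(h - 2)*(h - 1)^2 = h^3 - 4*h^2 + 5*h - 2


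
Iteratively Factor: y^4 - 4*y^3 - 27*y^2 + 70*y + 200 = (y + 2)*(y^3 - 6*y^2 - 15*y + 100) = (y - 5)*(y + 2)*(y^2 - y - 20) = (y - 5)^2*(y + 2)*(y + 4)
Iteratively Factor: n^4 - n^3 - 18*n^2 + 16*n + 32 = (n - 2)*(n^3 + n^2 - 16*n - 16) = (n - 4)*(n - 2)*(n^2 + 5*n + 4) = (n - 4)*(n - 2)*(n + 4)*(n + 1)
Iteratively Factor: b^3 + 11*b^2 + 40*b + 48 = (b + 4)*(b^2 + 7*b + 12) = (b + 4)^2*(b + 3)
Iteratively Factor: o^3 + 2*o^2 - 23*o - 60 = (o + 4)*(o^2 - 2*o - 15) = (o - 5)*(o + 4)*(o + 3)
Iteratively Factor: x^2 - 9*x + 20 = (x - 4)*(x - 5)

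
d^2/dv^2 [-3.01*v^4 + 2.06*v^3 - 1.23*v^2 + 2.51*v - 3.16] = -36.12*v^2 + 12.36*v - 2.46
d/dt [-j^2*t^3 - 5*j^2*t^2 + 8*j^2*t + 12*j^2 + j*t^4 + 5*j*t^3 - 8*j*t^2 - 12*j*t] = j*(-3*j*t^2 - 10*j*t + 8*j + 4*t^3 + 15*t^2 - 16*t - 12)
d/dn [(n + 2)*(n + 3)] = 2*n + 5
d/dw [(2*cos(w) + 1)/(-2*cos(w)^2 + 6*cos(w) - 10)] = (-2*cos(w) - cos(2*w) + 12)*sin(w)/(2*(sin(w)^2 + 3*cos(w) - 6)^2)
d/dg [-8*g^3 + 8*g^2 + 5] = 8*g*(2 - 3*g)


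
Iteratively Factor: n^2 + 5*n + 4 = (n + 4)*(n + 1)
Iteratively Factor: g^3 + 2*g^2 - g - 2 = (g - 1)*(g^2 + 3*g + 2) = (g - 1)*(g + 2)*(g + 1)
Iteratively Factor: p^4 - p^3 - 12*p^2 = (p + 3)*(p^3 - 4*p^2) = (p - 4)*(p + 3)*(p^2) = p*(p - 4)*(p + 3)*(p)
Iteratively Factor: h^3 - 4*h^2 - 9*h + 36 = (h - 4)*(h^2 - 9) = (h - 4)*(h - 3)*(h + 3)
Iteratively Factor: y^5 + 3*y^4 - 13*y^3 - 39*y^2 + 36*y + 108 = (y + 2)*(y^4 + y^3 - 15*y^2 - 9*y + 54) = (y + 2)*(y + 3)*(y^3 - 2*y^2 - 9*y + 18) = (y - 3)*(y + 2)*(y + 3)*(y^2 + y - 6) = (y - 3)*(y - 2)*(y + 2)*(y + 3)*(y + 3)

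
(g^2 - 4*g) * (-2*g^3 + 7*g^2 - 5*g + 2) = -2*g^5 + 15*g^4 - 33*g^3 + 22*g^2 - 8*g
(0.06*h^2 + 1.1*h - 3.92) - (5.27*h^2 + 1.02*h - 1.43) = -5.21*h^2 + 0.0800000000000001*h - 2.49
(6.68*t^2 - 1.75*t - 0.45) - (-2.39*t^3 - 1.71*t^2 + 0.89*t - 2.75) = 2.39*t^3 + 8.39*t^2 - 2.64*t + 2.3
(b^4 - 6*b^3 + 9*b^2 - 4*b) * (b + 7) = b^5 + b^4 - 33*b^3 + 59*b^2 - 28*b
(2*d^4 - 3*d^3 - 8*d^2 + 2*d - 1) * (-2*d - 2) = -4*d^5 + 2*d^4 + 22*d^3 + 12*d^2 - 2*d + 2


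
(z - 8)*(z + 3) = z^2 - 5*z - 24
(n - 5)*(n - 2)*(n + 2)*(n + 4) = n^4 - n^3 - 24*n^2 + 4*n + 80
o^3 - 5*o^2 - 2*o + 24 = (o - 4)*(o - 3)*(o + 2)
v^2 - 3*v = v*(v - 3)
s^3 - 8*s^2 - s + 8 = (s - 8)*(s - 1)*(s + 1)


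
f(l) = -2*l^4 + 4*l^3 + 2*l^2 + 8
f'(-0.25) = -0.12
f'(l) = -8*l^3 + 12*l^2 + 4*l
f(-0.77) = 6.66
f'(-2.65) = 222.55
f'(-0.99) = 15.56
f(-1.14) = 1.30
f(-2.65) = -151.02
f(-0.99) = 4.16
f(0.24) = 8.16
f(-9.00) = -15868.00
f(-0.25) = 8.05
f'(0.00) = 0.00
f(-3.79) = -593.69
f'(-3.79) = 592.73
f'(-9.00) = 6768.00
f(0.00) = 8.00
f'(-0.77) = 7.69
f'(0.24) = 1.54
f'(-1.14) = 22.89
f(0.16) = 8.07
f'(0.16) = 0.91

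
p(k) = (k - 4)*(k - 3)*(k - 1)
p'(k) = (k - 4)*(k - 3) + (k - 4)*(k - 1) + (k - 3)*(k - 1)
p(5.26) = 12.13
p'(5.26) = 17.84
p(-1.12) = -44.72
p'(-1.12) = 40.68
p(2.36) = 1.43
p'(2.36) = -2.05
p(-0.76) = -31.50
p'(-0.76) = 32.89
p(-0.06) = -13.17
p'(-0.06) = 19.97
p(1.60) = 2.02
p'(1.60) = 1.08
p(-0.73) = -30.52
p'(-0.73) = 32.28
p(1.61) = 2.03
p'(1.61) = 1.02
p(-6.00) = -630.00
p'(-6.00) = 223.00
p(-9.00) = -1560.00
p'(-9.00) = 406.00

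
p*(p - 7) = p^2 - 7*p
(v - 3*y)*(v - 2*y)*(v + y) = v^3 - 4*v^2*y + v*y^2 + 6*y^3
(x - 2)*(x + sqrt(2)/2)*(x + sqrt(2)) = x^3 - 2*x^2 + 3*sqrt(2)*x^2/2 - 3*sqrt(2)*x + x - 2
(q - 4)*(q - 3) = q^2 - 7*q + 12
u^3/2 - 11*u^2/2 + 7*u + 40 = (u/2 + 1)*(u - 8)*(u - 5)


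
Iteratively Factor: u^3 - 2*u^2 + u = (u - 1)*(u^2 - u) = u*(u - 1)*(u - 1)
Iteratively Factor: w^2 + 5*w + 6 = (w + 3)*(w + 2)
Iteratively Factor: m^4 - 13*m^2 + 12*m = (m)*(m^3 - 13*m + 12) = m*(m + 4)*(m^2 - 4*m + 3) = m*(m - 1)*(m + 4)*(m - 3)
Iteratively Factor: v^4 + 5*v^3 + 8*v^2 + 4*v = (v)*(v^3 + 5*v^2 + 8*v + 4) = v*(v + 2)*(v^2 + 3*v + 2) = v*(v + 1)*(v + 2)*(v + 2)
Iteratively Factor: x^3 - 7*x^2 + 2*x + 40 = (x - 4)*(x^2 - 3*x - 10) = (x - 4)*(x + 2)*(x - 5)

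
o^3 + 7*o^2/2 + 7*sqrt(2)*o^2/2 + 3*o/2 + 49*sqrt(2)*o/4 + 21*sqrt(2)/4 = (o + 1/2)*(o + 3)*(o + 7*sqrt(2)/2)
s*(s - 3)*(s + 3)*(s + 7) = s^4 + 7*s^3 - 9*s^2 - 63*s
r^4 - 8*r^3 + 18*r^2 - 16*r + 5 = (r - 5)*(r - 1)^3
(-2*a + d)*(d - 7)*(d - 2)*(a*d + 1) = -2*a^2*d^3 + 18*a^2*d^2 - 28*a^2*d + a*d^4 - 9*a*d^3 + 12*a*d^2 + 18*a*d - 28*a + d^3 - 9*d^2 + 14*d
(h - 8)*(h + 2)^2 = h^3 - 4*h^2 - 28*h - 32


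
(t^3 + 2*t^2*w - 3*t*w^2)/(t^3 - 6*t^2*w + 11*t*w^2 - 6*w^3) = t*(t + 3*w)/(t^2 - 5*t*w + 6*w^2)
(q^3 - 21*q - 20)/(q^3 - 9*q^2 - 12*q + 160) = (q + 1)/(q - 8)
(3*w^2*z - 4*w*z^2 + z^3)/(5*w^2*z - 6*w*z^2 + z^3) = (-3*w + z)/(-5*w + z)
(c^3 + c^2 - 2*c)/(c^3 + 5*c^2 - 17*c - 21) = c*(c^2 + c - 2)/(c^3 + 5*c^2 - 17*c - 21)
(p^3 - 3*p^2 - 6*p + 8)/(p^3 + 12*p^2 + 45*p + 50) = (p^2 - 5*p + 4)/(p^2 + 10*p + 25)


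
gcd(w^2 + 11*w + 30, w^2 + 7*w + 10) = w + 5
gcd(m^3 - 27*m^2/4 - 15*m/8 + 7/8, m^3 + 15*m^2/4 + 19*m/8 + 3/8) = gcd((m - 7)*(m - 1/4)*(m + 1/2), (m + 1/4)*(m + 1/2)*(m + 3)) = m + 1/2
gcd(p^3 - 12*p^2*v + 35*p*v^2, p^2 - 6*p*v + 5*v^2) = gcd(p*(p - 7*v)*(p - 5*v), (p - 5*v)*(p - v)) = p - 5*v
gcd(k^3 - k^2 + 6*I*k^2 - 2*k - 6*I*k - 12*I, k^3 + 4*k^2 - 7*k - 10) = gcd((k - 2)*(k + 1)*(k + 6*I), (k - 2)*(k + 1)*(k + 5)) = k^2 - k - 2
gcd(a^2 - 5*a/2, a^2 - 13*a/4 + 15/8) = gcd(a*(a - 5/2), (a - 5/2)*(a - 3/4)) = a - 5/2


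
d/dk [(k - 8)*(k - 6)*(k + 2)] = 3*k^2 - 24*k + 20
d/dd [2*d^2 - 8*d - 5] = 4*d - 8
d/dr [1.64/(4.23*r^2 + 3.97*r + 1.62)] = (-13.8744*r - 6.5108)/(4.23*r^2 + 3.97*r + 1.62)^2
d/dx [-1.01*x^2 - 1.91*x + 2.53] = -2.02*x - 1.91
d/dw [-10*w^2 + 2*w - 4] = 2 - 20*w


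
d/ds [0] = 0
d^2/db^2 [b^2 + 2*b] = 2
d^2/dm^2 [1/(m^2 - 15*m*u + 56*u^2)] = 2*(-m^2 + 15*m*u - 56*u^2 + (2*m - 15*u)^2)/(m^2 - 15*m*u + 56*u^2)^3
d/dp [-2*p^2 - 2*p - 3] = -4*p - 2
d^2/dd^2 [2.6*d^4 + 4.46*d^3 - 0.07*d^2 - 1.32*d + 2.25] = 31.2*d^2 + 26.76*d - 0.14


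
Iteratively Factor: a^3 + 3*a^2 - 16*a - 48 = (a + 3)*(a^2 - 16) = (a + 3)*(a + 4)*(a - 4)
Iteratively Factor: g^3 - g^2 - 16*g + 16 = (g - 4)*(g^2 + 3*g - 4) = (g - 4)*(g + 4)*(g - 1)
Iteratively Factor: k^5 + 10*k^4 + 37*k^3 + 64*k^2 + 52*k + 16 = (k + 2)*(k^4 + 8*k^3 + 21*k^2 + 22*k + 8) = (k + 2)*(k + 4)*(k^3 + 4*k^2 + 5*k + 2) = (k + 1)*(k + 2)*(k + 4)*(k^2 + 3*k + 2) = (k + 1)^2*(k + 2)*(k + 4)*(k + 2)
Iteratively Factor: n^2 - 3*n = (n)*(n - 3)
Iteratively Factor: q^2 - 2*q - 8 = (q + 2)*(q - 4)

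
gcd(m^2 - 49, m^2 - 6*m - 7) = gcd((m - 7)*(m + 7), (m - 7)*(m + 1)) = m - 7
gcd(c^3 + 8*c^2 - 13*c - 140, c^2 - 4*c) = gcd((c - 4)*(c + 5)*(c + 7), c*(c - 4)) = c - 4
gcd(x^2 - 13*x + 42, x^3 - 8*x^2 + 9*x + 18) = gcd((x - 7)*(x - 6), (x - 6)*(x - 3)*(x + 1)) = x - 6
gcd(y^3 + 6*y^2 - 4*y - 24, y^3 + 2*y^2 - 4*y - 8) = y^2 - 4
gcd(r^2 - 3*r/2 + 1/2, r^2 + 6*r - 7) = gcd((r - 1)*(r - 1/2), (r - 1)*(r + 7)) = r - 1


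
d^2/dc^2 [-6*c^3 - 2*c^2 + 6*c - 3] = -36*c - 4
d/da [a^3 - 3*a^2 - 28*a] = 3*a^2 - 6*a - 28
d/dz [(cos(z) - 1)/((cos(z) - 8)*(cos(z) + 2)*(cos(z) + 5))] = 2*(cos(z)^3 - 2*cos(z)^2 + cos(z) + 63)*sin(z)/((cos(z) - 8)^2*(cos(z) + 2)^2*(cos(z) + 5)^2)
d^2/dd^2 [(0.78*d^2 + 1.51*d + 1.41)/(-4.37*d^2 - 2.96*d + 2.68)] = (-37.493726*d^3 - 216.370062*d^2 - 215.538888*d - 92.896024)/(83.453453*d^6 + 169.580472*d^5 - 38.6745*d^4 - 182.06368*d^3 + 23.718*d^2 + 63.779712*d - 19.248832)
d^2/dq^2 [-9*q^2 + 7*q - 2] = -18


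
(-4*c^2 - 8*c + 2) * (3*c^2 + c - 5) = -12*c^4 - 28*c^3 + 18*c^2 + 42*c - 10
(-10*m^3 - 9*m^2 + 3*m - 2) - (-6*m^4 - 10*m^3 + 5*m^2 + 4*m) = 6*m^4 - 14*m^2 - m - 2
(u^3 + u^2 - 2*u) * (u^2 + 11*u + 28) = u^5 + 12*u^4 + 37*u^3 + 6*u^2 - 56*u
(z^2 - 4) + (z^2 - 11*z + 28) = 2*z^2 - 11*z + 24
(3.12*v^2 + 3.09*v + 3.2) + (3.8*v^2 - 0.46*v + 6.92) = 6.92*v^2 + 2.63*v + 10.12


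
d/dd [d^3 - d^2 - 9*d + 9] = 3*d^2 - 2*d - 9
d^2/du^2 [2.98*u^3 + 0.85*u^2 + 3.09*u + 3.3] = 17.88*u + 1.7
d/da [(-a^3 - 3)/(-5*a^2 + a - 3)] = (3*a^2*(5*a^2 - a + 3) - (10*a - 1)*(a^3 + 3))/(5*a^2 - a + 3)^2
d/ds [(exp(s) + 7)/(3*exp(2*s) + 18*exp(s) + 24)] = (-2*(exp(s) + 3)*(exp(s) + 7) + exp(2*s) + 6*exp(s) + 8)*exp(s)/(3*(exp(2*s) + 6*exp(s) + 8)^2)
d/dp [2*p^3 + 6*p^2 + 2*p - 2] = 6*p^2 + 12*p + 2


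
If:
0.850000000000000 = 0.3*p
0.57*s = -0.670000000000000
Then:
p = 2.83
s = -1.18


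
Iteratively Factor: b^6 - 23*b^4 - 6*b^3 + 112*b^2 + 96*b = (b + 4)*(b^5 - 4*b^4 - 7*b^3 + 22*b^2 + 24*b) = (b - 4)*(b + 4)*(b^4 - 7*b^2 - 6*b) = (b - 4)*(b - 3)*(b + 4)*(b^3 + 3*b^2 + 2*b) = (b - 4)*(b - 3)*(b + 1)*(b + 4)*(b^2 + 2*b) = (b - 4)*(b - 3)*(b + 1)*(b + 2)*(b + 4)*(b)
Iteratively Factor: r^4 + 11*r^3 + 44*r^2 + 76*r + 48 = (r + 4)*(r^3 + 7*r^2 + 16*r + 12) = (r + 3)*(r + 4)*(r^2 + 4*r + 4) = (r + 2)*(r + 3)*(r + 4)*(r + 2)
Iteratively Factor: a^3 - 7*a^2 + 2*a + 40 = (a - 5)*(a^2 - 2*a - 8) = (a - 5)*(a - 4)*(a + 2)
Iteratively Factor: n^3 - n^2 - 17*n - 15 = (n + 3)*(n^2 - 4*n - 5) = (n + 1)*(n + 3)*(n - 5)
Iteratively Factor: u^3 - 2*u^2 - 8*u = (u - 4)*(u^2 + 2*u) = u*(u - 4)*(u + 2)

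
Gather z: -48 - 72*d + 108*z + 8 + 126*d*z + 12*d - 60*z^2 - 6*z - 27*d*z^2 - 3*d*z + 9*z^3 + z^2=-60*d + 9*z^3 + z^2*(-27*d - 59) + z*(123*d + 102) - 40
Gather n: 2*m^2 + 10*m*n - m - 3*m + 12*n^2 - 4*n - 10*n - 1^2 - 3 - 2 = 2*m^2 - 4*m + 12*n^2 + n*(10*m - 14) - 6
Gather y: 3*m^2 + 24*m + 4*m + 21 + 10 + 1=3*m^2 + 28*m + 32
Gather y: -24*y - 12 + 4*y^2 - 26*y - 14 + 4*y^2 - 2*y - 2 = 8*y^2 - 52*y - 28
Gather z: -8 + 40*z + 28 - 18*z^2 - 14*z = -18*z^2 + 26*z + 20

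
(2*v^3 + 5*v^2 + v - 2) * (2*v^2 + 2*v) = 4*v^5 + 14*v^4 + 12*v^3 - 2*v^2 - 4*v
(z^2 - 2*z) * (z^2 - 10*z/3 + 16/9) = z^4 - 16*z^3/3 + 76*z^2/9 - 32*z/9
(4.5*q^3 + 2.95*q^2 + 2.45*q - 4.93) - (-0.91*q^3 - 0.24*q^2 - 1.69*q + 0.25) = 5.41*q^3 + 3.19*q^2 + 4.14*q - 5.18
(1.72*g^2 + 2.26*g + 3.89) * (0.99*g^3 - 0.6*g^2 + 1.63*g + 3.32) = 1.7028*g^5 + 1.2054*g^4 + 5.2987*g^3 + 7.0602*g^2 + 13.8439*g + 12.9148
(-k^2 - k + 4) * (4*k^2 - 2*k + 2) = -4*k^4 - 2*k^3 + 16*k^2 - 10*k + 8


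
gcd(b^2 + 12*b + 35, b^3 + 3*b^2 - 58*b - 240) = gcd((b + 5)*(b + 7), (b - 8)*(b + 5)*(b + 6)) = b + 5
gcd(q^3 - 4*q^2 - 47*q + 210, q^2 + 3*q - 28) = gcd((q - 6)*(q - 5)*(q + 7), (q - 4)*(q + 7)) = q + 7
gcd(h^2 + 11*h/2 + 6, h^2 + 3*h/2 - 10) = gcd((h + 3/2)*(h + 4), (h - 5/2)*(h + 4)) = h + 4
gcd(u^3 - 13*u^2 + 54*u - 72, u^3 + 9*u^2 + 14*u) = 1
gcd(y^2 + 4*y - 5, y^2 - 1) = y - 1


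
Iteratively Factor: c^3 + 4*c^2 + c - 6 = (c - 1)*(c^2 + 5*c + 6) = (c - 1)*(c + 3)*(c + 2)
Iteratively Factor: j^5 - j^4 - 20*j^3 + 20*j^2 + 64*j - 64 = (j - 1)*(j^4 - 20*j^2 + 64) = (j - 4)*(j - 1)*(j^3 + 4*j^2 - 4*j - 16) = (j - 4)*(j - 1)*(j + 4)*(j^2 - 4) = (j - 4)*(j - 2)*(j - 1)*(j + 4)*(j + 2)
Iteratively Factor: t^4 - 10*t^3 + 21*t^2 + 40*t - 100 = (t - 2)*(t^3 - 8*t^2 + 5*t + 50) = (t - 5)*(t - 2)*(t^2 - 3*t - 10) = (t - 5)*(t - 2)*(t + 2)*(t - 5)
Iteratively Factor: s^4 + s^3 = (s)*(s^3 + s^2) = s^2*(s^2 + s) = s^2*(s + 1)*(s)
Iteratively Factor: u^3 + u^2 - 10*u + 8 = (u + 4)*(u^2 - 3*u + 2) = (u - 1)*(u + 4)*(u - 2)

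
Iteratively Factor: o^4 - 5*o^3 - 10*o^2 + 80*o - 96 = (o + 4)*(o^3 - 9*o^2 + 26*o - 24) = (o - 2)*(o + 4)*(o^2 - 7*o + 12) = (o - 4)*(o - 2)*(o + 4)*(o - 3)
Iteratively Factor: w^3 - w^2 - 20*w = (w + 4)*(w^2 - 5*w) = w*(w + 4)*(w - 5)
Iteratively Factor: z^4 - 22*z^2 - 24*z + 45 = (z + 3)*(z^3 - 3*z^2 - 13*z + 15) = (z - 1)*(z + 3)*(z^2 - 2*z - 15) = (z - 1)*(z + 3)^2*(z - 5)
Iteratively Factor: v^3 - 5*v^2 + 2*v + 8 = (v + 1)*(v^2 - 6*v + 8) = (v - 2)*(v + 1)*(v - 4)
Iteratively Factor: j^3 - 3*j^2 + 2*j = (j - 2)*(j^2 - j) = (j - 2)*(j - 1)*(j)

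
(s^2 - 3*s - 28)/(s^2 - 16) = (s - 7)/(s - 4)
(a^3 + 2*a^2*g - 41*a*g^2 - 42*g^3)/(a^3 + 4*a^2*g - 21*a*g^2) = (a^2 - 5*a*g - 6*g^2)/(a*(a - 3*g))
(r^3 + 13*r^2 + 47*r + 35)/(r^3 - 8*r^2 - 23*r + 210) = (r^2 + 8*r + 7)/(r^2 - 13*r + 42)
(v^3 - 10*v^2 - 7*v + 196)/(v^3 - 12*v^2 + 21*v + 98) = (v + 4)/(v + 2)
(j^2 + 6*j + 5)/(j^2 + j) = (j + 5)/j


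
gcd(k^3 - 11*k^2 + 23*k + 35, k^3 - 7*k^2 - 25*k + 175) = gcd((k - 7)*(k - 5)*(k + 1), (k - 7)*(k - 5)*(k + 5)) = k^2 - 12*k + 35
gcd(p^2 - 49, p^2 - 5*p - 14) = p - 7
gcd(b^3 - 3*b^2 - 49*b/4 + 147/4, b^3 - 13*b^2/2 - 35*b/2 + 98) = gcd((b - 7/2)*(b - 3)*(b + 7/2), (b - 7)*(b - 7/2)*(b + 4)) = b - 7/2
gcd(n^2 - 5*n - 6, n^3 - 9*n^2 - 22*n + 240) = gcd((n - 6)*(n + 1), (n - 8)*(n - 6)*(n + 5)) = n - 6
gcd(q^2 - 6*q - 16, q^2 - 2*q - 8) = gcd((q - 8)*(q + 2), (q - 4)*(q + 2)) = q + 2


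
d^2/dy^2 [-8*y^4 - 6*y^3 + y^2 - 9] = -96*y^2 - 36*y + 2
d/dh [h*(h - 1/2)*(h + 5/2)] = 3*h^2 + 4*h - 5/4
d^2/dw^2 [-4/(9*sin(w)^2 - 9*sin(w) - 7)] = 36*(-36*sin(w)^4 + 27*sin(w)^3 + 17*sin(w)^2 - 47*sin(w) + 32)/(-9*sin(w)^2 + 9*sin(w) + 7)^3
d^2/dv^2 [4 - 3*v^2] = -6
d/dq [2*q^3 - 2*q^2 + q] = 6*q^2 - 4*q + 1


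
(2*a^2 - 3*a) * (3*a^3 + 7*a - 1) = 6*a^5 - 9*a^4 + 14*a^3 - 23*a^2 + 3*a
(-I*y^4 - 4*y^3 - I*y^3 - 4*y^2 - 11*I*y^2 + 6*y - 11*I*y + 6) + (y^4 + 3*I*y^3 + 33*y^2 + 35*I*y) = y^4 - I*y^4 - 4*y^3 + 2*I*y^3 + 29*y^2 - 11*I*y^2 + 6*y + 24*I*y + 6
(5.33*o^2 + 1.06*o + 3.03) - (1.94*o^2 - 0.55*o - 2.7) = 3.39*o^2 + 1.61*o + 5.73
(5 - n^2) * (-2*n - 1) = 2*n^3 + n^2 - 10*n - 5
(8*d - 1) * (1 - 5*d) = -40*d^2 + 13*d - 1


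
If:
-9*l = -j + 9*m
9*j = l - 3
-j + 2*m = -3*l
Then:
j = -27/74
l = -21/74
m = 9/37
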